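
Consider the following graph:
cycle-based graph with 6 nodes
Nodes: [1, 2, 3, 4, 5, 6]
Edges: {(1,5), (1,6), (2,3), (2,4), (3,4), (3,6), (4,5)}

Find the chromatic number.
Clique number ω(G) = 3 (lower bound: χ ≥ ω).
The clique on [2, 3, 4] has size 3, forcing χ ≥ 3, and the coloring below uses 3 colors, so χ(G) = 3.
A valid 3-coloring: color 1: [1, 4]; color 2: [3, 5]; color 3: [2, 6].

χ(G) = 3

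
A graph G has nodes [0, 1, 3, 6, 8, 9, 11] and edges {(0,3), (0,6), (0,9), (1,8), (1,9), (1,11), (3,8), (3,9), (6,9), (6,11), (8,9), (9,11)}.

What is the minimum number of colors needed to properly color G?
Clique number ω(G) = 3 (lower bound: χ ≥ ω).
The clique on [0, 3, 9] has size 3, forcing χ ≥ 3, and the coloring below uses 3 colors, so χ(G) = 3.
A valid 3-coloring: color 1: [9]; color 2: [0, 8, 11]; color 3: [1, 3, 6].

χ(G) = 3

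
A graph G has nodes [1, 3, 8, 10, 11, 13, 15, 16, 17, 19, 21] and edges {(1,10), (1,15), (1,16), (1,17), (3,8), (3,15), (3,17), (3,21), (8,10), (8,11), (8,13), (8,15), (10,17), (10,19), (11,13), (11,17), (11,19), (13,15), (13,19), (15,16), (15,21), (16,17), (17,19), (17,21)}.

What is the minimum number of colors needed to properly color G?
χ(G) = 4

Clique number ω(G) = 3 (lower bound: χ ≥ ω).
Suppose a proper 3-coloring c exists. The clique [1, 10, 17] takes 3 distinct colors; by symmetry let c(1) = 1, c(10) = 2, c(17) = 3.
- Vertex 19: neighbors [10, 17] already have colors [2, 3] ⇒ c(19) = 1.
- Vertex 11: neighbors [19, 17] already have colors [1, 3] ⇒ c(11) = 2.
- Vertex 13: neighbors [19, 11] already have colors [1, 2] ⇒ c(13) = 3.
- Vertex 15: neighbors [1, 13] already have colors [1, 3] ⇒ c(15) = 2.
- Vertex 16: neighbors [1, 15, 17] already have colors [1, 2, 3] — all 3 colors blocked. Contradiction.
The forced assignments end in a contradiction, so G has no proper 3-coloring (χ ≥ 4).
The coloring below uses 4 colors, so χ(G) = 4.
A valid 4-coloring: color 1: [13, 17]; color 2: [10, 11, 15]; color 3: [8, 16, 19, 21]; color 4: [1, 3].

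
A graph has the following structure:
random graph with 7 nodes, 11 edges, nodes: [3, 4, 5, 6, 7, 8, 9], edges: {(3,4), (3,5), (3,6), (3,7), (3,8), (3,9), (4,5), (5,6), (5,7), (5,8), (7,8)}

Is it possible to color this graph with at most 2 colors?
No, G is not 2-colorable

The clique on vertices [3, 5, 7, 8] has size 4 > 2, so it alone needs 4 colors.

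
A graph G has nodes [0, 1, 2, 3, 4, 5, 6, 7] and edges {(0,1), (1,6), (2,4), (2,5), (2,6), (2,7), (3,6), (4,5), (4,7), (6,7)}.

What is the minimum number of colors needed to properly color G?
χ(G) = 3

Clique number ω(G) = 3 (lower bound: χ ≥ ω).
The clique on [2, 4, 5] has size 3, forcing χ ≥ 3, and the coloring below uses 3 colors, so χ(G) = 3.
A valid 3-coloring: color 1: [0, 4, 6]; color 2: [1, 2, 3]; color 3: [5, 7].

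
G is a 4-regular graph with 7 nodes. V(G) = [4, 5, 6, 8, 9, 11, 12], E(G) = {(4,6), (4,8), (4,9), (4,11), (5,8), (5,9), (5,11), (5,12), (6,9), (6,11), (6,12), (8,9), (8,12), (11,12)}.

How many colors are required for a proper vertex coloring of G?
χ(G) = 4

Clique number ω(G) = 3 (lower bound: χ ≥ ω).
Suppose a proper 3-coloring c exists. The clique [4, 6, 9] takes 3 distinct colors; by symmetry let c(4) = 1, c(6) = 2, c(9) = 3.
- Vertex 8: neighbors [4, 9] already have colors [1, 3] ⇒ c(8) = 2.
- Vertex 5: neighbors [8, 9] already have colors [2, 3] ⇒ c(5) = 1.
- Vertex 11: neighbors [4, 6] already have colors [1, 2] ⇒ c(11) = 3.
- Vertex 12: neighbors [5, 6, 11] already have colors [1, 2, 3] — all 3 colors blocked. Contradiction.
The forced assignments end in a contradiction, so G has no proper 3-coloring (χ ≥ 4).
The coloring below uses 4 colors, so χ(G) = 4.
A valid 4-coloring: color 1: [9, 11]; color 2: [4, 12]; color 3: [6, 8]; color 4: [5].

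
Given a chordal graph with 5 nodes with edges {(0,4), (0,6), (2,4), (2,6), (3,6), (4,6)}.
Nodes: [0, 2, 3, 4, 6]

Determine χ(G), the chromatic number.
χ(G) = 3

Clique number ω(G) = 3 (lower bound: χ ≥ ω).
The clique on [0, 4, 6] has size 3, forcing χ ≥ 3, and the coloring below uses 3 colors, so χ(G) = 3.
A valid 3-coloring: color 1: [6]; color 2: [3, 4]; color 3: [0, 2].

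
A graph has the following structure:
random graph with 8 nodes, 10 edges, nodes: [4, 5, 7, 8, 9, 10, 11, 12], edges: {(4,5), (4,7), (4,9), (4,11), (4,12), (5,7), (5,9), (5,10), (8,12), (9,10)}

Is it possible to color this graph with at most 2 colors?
The clique on vertices [5, 9, 10] has size 3 > 2, so it alone needs 3 colors.

No, G is not 2-colorable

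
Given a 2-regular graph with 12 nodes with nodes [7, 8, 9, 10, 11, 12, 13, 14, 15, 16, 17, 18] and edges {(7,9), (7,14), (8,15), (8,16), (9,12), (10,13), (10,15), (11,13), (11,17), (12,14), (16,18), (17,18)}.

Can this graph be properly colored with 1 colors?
No, G is not 1-colorable

Edge (7,9) forces its endpoints to differ, so 1 color is not enough.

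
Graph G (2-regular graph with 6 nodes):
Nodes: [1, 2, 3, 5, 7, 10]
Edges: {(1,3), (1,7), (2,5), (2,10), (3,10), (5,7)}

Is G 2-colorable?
A valid 2-coloring: color 1: [2, 3, 7]; color 2: [1, 5, 10].
(χ(G) = 2 ≤ 2.)

Yes, G is 2-colorable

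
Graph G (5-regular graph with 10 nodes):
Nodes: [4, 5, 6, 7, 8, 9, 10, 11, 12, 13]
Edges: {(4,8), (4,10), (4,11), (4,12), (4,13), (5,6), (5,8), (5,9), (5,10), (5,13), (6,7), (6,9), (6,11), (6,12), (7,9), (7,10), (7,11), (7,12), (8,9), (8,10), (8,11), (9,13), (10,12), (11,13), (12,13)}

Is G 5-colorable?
Yes, G is 5-colorable

A valid 5-coloring: color 1: [9, 10, 11]; color 2: [4, 5, 7]; color 3: [8, 12]; color 4: [6, 13].
(χ(G) = 4 ≤ 5.)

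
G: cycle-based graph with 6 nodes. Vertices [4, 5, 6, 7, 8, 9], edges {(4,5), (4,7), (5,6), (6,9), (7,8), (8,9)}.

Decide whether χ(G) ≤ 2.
A valid 2-coloring: color 1: [4, 6, 8]; color 2: [5, 7, 9].
(χ(G) = 2 ≤ 2.)

Yes, G is 2-colorable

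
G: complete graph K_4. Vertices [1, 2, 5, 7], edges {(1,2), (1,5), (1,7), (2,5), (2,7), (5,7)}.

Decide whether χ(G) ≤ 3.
No, G is not 3-colorable

The clique on vertices [1, 2, 5, 7] has size 4 > 3, so it alone needs 4 colors.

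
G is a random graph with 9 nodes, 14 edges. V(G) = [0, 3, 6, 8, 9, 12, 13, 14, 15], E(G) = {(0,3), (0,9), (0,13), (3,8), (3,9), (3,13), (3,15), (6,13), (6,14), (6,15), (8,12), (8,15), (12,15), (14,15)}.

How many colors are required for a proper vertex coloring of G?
χ(G) = 3

Clique number ω(G) = 3 (lower bound: χ ≥ ω).
The clique on [0, 3, 9] has size 3, forcing χ ≥ 3, and the coloring below uses 3 colors, so χ(G) = 3.
A valid 3-coloring: color 1: [3, 6, 12]; color 2: [0, 15]; color 3: [8, 9, 13, 14].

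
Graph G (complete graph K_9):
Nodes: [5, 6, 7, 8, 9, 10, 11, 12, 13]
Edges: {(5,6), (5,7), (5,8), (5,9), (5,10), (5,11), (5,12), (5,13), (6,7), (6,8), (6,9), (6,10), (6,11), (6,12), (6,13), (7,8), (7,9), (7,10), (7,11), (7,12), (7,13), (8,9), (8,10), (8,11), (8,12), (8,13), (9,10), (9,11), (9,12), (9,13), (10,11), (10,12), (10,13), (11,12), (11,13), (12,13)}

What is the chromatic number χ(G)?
χ(G) = 9

Clique number ω(G) = 9 (lower bound: χ ≥ ω).
The clique on [5, 6, 7, 8, 9, 10, 11, 12, 13] has size 9, forcing χ ≥ 9, and the coloring below uses 9 colors, so χ(G) = 9.
A valid 9-coloring: color 1: [8]; color 2: [6]; color 3: [9]; color 4: [5]; color 5: [10]; color 6: [7]; color 7: [13]; color 8: [11]; color 9: [12].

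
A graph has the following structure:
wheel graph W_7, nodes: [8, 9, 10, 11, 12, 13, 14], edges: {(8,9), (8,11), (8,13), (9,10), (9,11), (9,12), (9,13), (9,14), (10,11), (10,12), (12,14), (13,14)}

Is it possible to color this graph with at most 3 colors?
Yes, G is 3-colorable

A valid 3-coloring: color 1: [9]; color 2: [11, 12, 13]; color 3: [8, 10, 14].
(χ(G) = 3 ≤ 3.)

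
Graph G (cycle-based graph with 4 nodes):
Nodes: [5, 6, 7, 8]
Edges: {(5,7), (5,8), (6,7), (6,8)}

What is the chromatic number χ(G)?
χ(G) = 2

Clique number ω(G) = 2 (lower bound: χ ≥ ω).
The graph is bipartite (no odd cycle), so 2 colors suffice: χ(G) = 2.
A valid 2-coloring: color 1: [7, 8]; color 2: [5, 6].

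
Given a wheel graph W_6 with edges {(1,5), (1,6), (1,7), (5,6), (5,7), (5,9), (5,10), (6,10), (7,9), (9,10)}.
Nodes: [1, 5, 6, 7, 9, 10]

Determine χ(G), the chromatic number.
χ(G) = 4

Clique number ω(G) = 3 (lower bound: χ ≥ ω).
Odd cycle [6, 10, 9, 7, 1] needs 3 colors (χ ≥ 3).
Vertex 5 is adjacent to every vertex of [1, 6, 7, 9, 10], which already need 3 colors among themselves, so 5 needs a new color (χ ≥ 4).
The coloring below uses 4 colors, so χ(G) = 4.
A valid 4-coloring: color 1: [5]; color 2: [6, 7]; color 3: [1, 10]; color 4: [9].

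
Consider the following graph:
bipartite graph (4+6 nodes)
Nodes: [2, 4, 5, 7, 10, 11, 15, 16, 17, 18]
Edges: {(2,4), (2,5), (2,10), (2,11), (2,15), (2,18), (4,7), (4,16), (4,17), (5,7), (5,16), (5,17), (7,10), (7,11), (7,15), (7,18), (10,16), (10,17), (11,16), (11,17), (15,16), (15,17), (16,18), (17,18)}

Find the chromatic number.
χ(G) = 2

Clique number ω(G) = 2 (lower bound: χ ≥ ω).
The graph is bipartite (no odd cycle), so 2 colors suffice: χ(G) = 2.
A valid 2-coloring: color 1: [2, 7, 16, 17]; color 2: [4, 5, 10, 11, 15, 18].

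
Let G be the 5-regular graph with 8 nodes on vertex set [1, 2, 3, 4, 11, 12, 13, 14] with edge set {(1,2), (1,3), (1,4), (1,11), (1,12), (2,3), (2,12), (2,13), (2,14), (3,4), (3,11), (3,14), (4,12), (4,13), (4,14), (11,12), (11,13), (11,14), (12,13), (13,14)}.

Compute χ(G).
Clique number ω(G) = 3 (lower bound: χ ≥ ω).
Odd cycle [14, 3, 1, 12, 13] needs 3 colors (χ ≥ 3).
Vertex 2 is adjacent to every vertex of [1, 3, 12, 13, 14], which already need 3 colors among themselves, so 2 needs a new color (χ ≥ 4).
The coloring below uses 4 colors, so χ(G) = 4.
A valid 4-coloring: color 1: [12, 14]; color 2: [2, 4, 11]; color 3: [3, 13]; color 4: [1].

χ(G) = 4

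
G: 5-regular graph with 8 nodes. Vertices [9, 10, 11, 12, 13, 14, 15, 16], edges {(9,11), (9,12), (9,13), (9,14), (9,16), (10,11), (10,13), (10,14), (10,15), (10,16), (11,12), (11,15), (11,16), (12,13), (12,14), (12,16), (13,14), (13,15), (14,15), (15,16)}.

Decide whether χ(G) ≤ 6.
A valid 6-coloring: color 1: [9, 10]; color 2: [13, 16]; color 3: [12, 15]; color 4: [11, 14].
(χ(G) = 4 ≤ 6.)

Yes, G is 6-colorable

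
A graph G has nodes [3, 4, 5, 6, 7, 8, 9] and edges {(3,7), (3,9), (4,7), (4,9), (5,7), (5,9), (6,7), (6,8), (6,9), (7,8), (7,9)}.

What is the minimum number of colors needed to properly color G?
χ(G) = 3

Clique number ω(G) = 3 (lower bound: χ ≥ ω).
The clique on [6, 7, 8] has size 3, forcing χ ≥ 3, and the coloring below uses 3 colors, so χ(G) = 3.
A valid 3-coloring: color 1: [7]; color 2: [8, 9]; color 3: [3, 4, 5, 6].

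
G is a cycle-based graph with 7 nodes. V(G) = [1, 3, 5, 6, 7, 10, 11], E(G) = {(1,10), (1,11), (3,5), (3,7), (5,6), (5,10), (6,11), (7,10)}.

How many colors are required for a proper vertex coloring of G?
χ(G) = 3

Clique number ω(G) = 2 (lower bound: χ ≥ ω).
Odd cycle [11, 1, 10, 5, 6] needs 3 colors (χ ≥ 3).
The coloring below uses 3 colors, so χ(G) = 3.
A valid 3-coloring: color 1: [5, 7, 11]; color 2: [3, 6, 10]; color 3: [1].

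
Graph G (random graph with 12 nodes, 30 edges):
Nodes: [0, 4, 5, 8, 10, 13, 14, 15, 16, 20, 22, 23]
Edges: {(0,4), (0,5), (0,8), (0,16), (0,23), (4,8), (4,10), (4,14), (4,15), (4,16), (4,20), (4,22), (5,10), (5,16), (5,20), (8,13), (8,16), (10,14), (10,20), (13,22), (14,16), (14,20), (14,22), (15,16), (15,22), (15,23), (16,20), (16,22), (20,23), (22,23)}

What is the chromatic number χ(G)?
χ(G) = 4

Clique number ω(G) = 4 (lower bound: χ ≥ ω).
The clique on [0, 4, 8, 16] has size 4, forcing χ ≥ 4, and the coloring below uses 4 colors, so χ(G) = 4.
A valid 4-coloring: color 1: [10, 13, 16, 23]; color 2: [4, 5]; color 3: [0, 20, 22]; color 4: [8, 14, 15].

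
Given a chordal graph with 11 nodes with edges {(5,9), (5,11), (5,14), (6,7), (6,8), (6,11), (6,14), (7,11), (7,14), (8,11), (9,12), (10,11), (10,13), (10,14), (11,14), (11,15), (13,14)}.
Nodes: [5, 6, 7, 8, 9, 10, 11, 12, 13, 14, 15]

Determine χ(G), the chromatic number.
Clique number ω(G) = 4 (lower bound: χ ≥ ω).
The clique on [6, 7, 11, 14] has size 4, forcing χ ≥ 4, and the coloring below uses 4 colors, so χ(G) = 4.
A valid 4-coloring: color 1: [9, 11, 13]; color 2: [8, 12, 14, 15]; color 3: [5, 6, 10]; color 4: [7].

χ(G) = 4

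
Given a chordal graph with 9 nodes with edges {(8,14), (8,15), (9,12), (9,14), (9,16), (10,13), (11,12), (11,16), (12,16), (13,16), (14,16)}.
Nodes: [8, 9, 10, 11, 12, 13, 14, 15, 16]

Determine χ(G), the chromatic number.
χ(G) = 3

Clique number ω(G) = 3 (lower bound: χ ≥ ω).
The clique on [9, 12, 16] has size 3, forcing χ ≥ 3, and the coloring below uses 3 colors, so χ(G) = 3.
A valid 3-coloring: color 1: [8, 10, 16]; color 2: [9, 11, 13, 15]; color 3: [12, 14].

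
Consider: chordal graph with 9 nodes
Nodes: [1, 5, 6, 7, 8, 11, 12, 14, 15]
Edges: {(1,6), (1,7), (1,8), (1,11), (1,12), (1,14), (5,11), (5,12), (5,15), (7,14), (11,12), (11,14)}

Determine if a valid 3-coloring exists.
Yes, G is 3-colorable

A valid 3-coloring: color 1: [1, 5]; color 2: [6, 7, 8, 11, 15]; color 3: [12, 14].
(χ(G) = 3 ≤ 3.)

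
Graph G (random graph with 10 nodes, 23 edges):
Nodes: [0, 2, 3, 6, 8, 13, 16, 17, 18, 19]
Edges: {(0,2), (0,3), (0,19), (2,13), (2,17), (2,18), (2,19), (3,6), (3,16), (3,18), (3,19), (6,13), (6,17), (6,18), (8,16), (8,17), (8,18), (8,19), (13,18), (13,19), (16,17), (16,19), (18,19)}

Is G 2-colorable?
No, G is not 2-colorable

The clique on vertices [2, 13, 18, 19] has size 4 > 2, so it alone needs 4 colors.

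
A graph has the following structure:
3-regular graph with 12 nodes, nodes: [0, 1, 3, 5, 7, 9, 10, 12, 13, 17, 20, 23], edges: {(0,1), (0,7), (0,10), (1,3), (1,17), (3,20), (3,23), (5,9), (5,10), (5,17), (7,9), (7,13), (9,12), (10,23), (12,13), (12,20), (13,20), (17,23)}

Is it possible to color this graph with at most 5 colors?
A valid 5-coloring: color 1: [0, 3, 9, 13, 17]; color 2: [1, 5, 7, 20, 23]; color 3: [10, 12].
(χ(G) = 3 ≤ 5.)

Yes, G is 5-colorable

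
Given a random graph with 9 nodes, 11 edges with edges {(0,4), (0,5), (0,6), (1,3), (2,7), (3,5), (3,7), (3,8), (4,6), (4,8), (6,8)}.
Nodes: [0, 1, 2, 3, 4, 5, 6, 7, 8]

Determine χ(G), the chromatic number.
Clique number ω(G) = 3 (lower bound: χ ≥ ω).
The clique on [0, 4, 6] has size 3, forcing χ ≥ 3, and the coloring below uses 3 colors, so χ(G) = 3.
A valid 3-coloring: color 1: [2, 3, 4]; color 2: [0, 1, 7, 8]; color 3: [5, 6].

χ(G) = 3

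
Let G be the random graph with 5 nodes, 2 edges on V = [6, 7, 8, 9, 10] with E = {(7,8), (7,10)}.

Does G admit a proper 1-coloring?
No, G is not 1-colorable

Edge (7,8) forces its endpoints to differ, so 1 color is not enough.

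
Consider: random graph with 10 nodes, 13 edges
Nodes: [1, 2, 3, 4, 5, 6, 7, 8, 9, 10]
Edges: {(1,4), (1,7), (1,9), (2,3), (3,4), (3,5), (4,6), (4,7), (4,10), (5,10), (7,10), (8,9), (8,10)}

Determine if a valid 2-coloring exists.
The clique on vertices [1, 4, 7] has size 3 > 2, so it alone needs 3 colors.

No, G is not 2-colorable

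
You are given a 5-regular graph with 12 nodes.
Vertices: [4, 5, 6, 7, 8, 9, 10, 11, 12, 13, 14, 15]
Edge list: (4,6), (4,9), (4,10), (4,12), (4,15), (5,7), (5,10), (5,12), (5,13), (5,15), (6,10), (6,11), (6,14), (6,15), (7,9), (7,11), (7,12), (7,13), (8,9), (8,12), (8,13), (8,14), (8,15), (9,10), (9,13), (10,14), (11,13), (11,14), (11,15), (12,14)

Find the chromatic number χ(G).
Clique number ω(G) = 3 (lower bound: χ ≥ ω).
Odd cycle [14, 11, 15, 4, 10] needs 3 colors (χ ≥ 3).
Vertex 6 is adjacent to every vertex of [4, 10, 11, 14, 15], which already need 3 colors among themselves, so 6 needs a new color (χ ≥ 4).
The coloring below uses 4 colors, so χ(G) = 4.
A valid 4-coloring: color 1: [4, 7, 14]; color 2: [8, 10, 11]; color 3: [5, 6, 9]; color 4: [12, 13, 15].

χ(G) = 4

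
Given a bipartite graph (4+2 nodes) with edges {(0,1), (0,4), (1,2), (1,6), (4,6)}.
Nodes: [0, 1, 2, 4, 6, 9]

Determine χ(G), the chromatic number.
χ(G) = 2

Clique number ω(G) = 2 (lower bound: χ ≥ ω).
The graph is bipartite (no odd cycle), so 2 colors suffice: χ(G) = 2.
A valid 2-coloring: color 1: [1, 4, 9]; color 2: [0, 2, 6].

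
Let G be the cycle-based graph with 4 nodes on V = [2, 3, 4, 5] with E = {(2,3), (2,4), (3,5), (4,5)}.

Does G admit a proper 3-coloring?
Yes, G is 3-colorable

A valid 3-coloring: color 1: [3, 4]; color 2: [2, 5].
(χ(G) = 2 ≤ 3.)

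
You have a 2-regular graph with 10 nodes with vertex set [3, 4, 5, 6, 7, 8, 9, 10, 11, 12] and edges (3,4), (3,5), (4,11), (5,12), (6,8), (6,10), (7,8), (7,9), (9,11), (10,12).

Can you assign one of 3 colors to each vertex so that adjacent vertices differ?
A valid 3-coloring: color 1: [3, 6, 7, 11, 12]; color 2: [4, 5, 8, 9, 10].
(χ(G) = 2 ≤ 3.)

Yes, G is 3-colorable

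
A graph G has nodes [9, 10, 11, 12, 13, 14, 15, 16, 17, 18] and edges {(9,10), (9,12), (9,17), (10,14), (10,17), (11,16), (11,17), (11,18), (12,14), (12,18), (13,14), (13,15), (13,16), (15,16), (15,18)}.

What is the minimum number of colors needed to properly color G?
Clique number ω(G) = 3 (lower bound: χ ≥ ω).
The clique on [9, 10, 17] has size 3, forcing χ ≥ 3, and the coloring below uses 3 colors, so χ(G) = 3.
A valid 3-coloring: color 1: [10, 11, 12, 13]; color 2: [14, 16, 17, 18]; color 3: [9, 15].

χ(G) = 3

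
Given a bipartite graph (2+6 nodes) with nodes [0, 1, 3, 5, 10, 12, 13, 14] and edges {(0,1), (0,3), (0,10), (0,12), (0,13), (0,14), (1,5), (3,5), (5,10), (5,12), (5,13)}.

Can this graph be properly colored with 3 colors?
Yes, G is 3-colorable

A valid 3-coloring: color 1: [0, 5]; color 2: [1, 3, 10, 12, 13, 14].
(χ(G) = 2 ≤ 3.)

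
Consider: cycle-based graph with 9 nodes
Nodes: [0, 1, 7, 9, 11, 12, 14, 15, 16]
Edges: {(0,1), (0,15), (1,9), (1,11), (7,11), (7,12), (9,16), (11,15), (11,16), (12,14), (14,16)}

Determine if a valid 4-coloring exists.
Yes, G is 4-colorable

A valid 4-coloring: color 1: [0, 9, 11, 14]; color 2: [1, 12, 15, 16]; color 3: [7].
(χ(G) = 3 ≤ 4.)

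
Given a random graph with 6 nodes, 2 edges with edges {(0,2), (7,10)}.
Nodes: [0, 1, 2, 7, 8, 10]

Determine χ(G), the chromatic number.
χ(G) = 2

Clique number ω(G) = 2 (lower bound: χ ≥ ω).
The graph is bipartite (no odd cycle), so 2 colors suffice: χ(G) = 2.
A valid 2-coloring: color 1: [0, 1, 7, 8]; color 2: [2, 10].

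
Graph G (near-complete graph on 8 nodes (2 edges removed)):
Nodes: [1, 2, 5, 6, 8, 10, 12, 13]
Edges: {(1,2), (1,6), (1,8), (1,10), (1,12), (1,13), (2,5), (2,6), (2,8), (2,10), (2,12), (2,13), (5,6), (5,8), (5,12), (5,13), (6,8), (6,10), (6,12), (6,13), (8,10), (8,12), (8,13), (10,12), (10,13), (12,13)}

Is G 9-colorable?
Yes, G is 9-colorable

A valid 9-coloring: color 1: [8]; color 2: [2]; color 3: [13]; color 4: [12]; color 5: [6]; color 6: [5, 10]; color 7: [1].
(χ(G) = 7 ≤ 9.)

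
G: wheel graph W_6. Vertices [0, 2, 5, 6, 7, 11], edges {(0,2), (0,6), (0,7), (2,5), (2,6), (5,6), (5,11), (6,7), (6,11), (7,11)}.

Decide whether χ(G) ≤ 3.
Odd cycle [7, 11, 5, 2, 0] needs 3 colors (χ ≥ 3).
Vertex 6 is adjacent to every vertex of [0, 2, 5, 7, 11], which already need 3 colors among themselves, so 6 needs a new color (χ ≥ 4).
Hence χ(G) ≥ 4 > 3, so no proper 3-coloring exists.

No, G is not 3-colorable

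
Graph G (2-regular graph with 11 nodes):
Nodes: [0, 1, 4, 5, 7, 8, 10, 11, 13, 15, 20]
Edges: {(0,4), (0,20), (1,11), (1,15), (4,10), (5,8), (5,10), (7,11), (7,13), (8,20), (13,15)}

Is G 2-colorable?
No, G is not 2-colorable

Odd cycle [7, 13, 15, 1, 11] needs 3 colors (χ ≥ 3).
Hence χ(G) ≥ 3 > 2, so no proper 2-coloring exists.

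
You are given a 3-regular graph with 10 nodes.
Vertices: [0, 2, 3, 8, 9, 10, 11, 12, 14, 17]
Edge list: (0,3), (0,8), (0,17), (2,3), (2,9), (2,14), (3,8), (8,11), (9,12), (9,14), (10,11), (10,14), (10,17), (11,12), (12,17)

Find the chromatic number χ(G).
Clique number ω(G) = 3 (lower bound: χ ≥ ω).
The clique on [0, 3, 8] has size 3, forcing χ ≥ 3, and the coloring below uses 3 colors, so χ(G) = 3.
A valid 3-coloring: color 1: [8, 9, 10]; color 2: [3, 11, 14, 17]; color 3: [0, 2, 12].

χ(G) = 3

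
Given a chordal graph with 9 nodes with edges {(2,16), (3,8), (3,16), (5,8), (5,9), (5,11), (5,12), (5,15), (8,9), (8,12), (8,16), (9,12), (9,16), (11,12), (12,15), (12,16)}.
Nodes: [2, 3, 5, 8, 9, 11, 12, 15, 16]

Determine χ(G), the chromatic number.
Clique number ω(G) = 4 (lower bound: χ ≥ ω).
The clique on [8, 9, 12, 16] has size 4, forcing χ ≥ 4, and the coloring below uses 4 colors, so χ(G) = 4.
A valid 4-coloring: color 1: [2, 3, 12]; color 2: [8, 11, 15]; color 3: [5, 16]; color 4: [9].

χ(G) = 4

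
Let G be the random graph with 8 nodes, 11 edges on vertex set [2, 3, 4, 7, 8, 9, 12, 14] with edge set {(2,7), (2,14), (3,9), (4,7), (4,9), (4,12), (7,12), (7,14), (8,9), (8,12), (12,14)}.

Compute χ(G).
Clique number ω(G) = 3 (lower bound: χ ≥ ω).
The clique on [2, 7, 14] has size 3, forcing χ ≥ 3, and the coloring below uses 3 colors, so χ(G) = 3.
A valid 3-coloring: color 1: [7, 9]; color 2: [2, 3, 12]; color 3: [4, 8, 14].

χ(G) = 3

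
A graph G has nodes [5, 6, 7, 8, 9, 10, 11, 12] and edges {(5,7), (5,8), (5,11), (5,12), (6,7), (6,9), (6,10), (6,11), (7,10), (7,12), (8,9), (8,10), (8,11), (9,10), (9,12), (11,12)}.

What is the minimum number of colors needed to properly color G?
χ(G) = 3

Clique number ω(G) = 3 (lower bound: χ ≥ ω).
The clique on [8, 9, 10] has size 3, forcing χ ≥ 3, and the coloring below uses 3 colors, so χ(G) = 3.
A valid 3-coloring: color 1: [5, 10]; color 2: [6, 8, 12]; color 3: [7, 9, 11].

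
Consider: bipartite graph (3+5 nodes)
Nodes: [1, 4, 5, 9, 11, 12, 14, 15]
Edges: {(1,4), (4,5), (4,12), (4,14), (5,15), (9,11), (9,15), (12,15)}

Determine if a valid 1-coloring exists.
No, G is not 1-colorable

Edge (9,11) forces its endpoints to differ, so 1 color is not enough.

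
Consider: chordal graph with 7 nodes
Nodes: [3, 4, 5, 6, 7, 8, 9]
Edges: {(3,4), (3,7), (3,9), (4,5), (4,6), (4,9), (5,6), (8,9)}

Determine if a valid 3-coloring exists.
Yes, G is 3-colorable

A valid 3-coloring: color 1: [4, 7, 8]; color 2: [3, 6]; color 3: [5, 9].
(χ(G) = 3 ≤ 3.)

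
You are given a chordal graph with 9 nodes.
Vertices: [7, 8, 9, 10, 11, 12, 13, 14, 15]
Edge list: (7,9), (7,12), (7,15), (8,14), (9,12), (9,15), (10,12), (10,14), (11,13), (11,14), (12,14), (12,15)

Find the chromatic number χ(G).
χ(G) = 4

Clique number ω(G) = 4 (lower bound: χ ≥ ω).
The clique on [7, 9, 12, 15] has size 4, forcing χ ≥ 4, and the coloring below uses 4 colors, so χ(G) = 4.
A valid 4-coloring: color 1: [8, 11, 12]; color 2: [9, 13, 14]; color 3: [7, 10]; color 4: [15].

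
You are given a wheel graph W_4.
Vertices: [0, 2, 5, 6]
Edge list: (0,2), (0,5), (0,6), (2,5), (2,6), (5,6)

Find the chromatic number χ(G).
Clique number ω(G) = 4 (lower bound: χ ≥ ω).
The clique on [0, 2, 5, 6] has size 4, forcing χ ≥ 4, and the coloring below uses 4 colors, so χ(G) = 4.
A valid 4-coloring: color 1: [6]; color 2: [0]; color 3: [2]; color 4: [5].

χ(G) = 4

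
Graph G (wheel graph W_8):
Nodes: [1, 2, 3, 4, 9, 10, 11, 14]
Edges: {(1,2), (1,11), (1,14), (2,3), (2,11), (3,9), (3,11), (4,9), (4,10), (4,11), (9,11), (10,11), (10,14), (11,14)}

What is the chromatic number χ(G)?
χ(G) = 4

Clique number ω(G) = 3 (lower bound: χ ≥ ω).
Odd cycle [2, 3, 9, 4, 10, 14, 1] needs 3 colors (χ ≥ 3).
Vertex 11 is adjacent to every vertex of [1, 2, 3, 4, 9, 10, 14], which already need 3 colors among themselves, so 11 needs a new color (χ ≥ 4).
The coloring below uses 4 colors, so χ(G) = 4.
A valid 4-coloring: color 1: [11]; color 2: [2, 9, 14]; color 3: [1, 3, 4]; color 4: [10].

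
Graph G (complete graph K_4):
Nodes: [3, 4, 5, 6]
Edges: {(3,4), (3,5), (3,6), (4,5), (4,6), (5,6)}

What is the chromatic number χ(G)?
Clique number ω(G) = 4 (lower bound: χ ≥ ω).
The clique on [3, 4, 5, 6] has size 4, forcing χ ≥ 4, and the coloring below uses 4 colors, so χ(G) = 4.
A valid 4-coloring: color 1: [6]; color 2: [3]; color 3: [4]; color 4: [5].

χ(G) = 4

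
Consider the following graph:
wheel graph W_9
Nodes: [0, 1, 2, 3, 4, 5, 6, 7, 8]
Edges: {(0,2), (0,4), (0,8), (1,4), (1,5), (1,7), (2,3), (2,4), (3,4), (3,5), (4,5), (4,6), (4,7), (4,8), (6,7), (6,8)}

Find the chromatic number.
χ(G) = 3

Clique number ω(G) = 3 (lower bound: χ ≥ ω).
The clique on [0, 4, 8] has size 3, forcing χ ≥ 3, and the coloring below uses 3 colors, so χ(G) = 3.
A valid 3-coloring: color 1: [4]; color 2: [0, 1, 3, 6]; color 3: [2, 5, 7, 8].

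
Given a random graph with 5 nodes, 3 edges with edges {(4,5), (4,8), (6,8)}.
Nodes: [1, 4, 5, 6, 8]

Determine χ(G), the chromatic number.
Clique number ω(G) = 2 (lower bound: χ ≥ ω).
The graph is bipartite (no odd cycle), so 2 colors suffice: χ(G) = 2.
A valid 2-coloring: color 1: [1, 4, 6]; color 2: [5, 8].

χ(G) = 2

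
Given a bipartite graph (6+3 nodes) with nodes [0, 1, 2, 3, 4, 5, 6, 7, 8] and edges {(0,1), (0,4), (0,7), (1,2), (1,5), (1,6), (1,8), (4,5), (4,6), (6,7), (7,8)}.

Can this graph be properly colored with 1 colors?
Edge (0,1) forces its endpoints to differ, so 1 color is not enough.

No, G is not 1-colorable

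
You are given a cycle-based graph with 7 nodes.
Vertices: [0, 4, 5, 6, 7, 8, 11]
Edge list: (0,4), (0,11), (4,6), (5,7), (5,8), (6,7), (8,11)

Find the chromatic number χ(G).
χ(G) = 3

Clique number ω(G) = 2 (lower bound: χ ≥ ω).
Odd cycle [8, 11, 0, 4, 6, 7, 5] needs 3 colors (χ ≥ 3).
The coloring below uses 3 colors, so χ(G) = 3.
A valid 3-coloring: color 1: [0, 7, 8]; color 2: [4, 5, 11]; color 3: [6].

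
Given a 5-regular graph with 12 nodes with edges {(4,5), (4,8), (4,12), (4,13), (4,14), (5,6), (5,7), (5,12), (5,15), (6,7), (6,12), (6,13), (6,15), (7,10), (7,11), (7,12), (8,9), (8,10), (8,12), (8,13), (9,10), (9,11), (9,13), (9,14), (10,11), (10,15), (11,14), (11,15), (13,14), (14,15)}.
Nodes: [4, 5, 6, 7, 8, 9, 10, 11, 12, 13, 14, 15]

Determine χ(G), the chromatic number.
χ(G) = 4

Clique number ω(G) = 4 (lower bound: χ ≥ ω).
The clique on [5, 6, 7, 12] has size 4, forcing χ ≥ 4, and the coloring below uses 4 colors, so χ(G) = 4.
A valid 4-coloring: color 1: [6, 10, 14]; color 2: [4, 7, 9, 15]; color 3: [11, 12, 13]; color 4: [5, 8].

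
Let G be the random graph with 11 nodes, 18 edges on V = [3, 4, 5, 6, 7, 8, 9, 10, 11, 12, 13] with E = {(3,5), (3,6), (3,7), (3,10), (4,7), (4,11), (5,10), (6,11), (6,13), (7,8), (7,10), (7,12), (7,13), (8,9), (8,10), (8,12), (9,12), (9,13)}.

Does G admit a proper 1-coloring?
No, G is not 1-colorable

The clique on vertices [3, 5, 10] has size 3 > 1, so it alone needs 3 colors.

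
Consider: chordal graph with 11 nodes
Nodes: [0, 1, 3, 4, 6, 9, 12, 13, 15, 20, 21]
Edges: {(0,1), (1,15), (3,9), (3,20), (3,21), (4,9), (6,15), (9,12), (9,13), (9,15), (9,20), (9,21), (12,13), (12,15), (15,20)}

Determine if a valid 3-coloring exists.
A valid 3-coloring: color 1: [1, 6, 9]; color 2: [0, 3, 4, 13, 15]; color 3: [12, 20, 21].
(χ(G) = 3 ≤ 3.)

Yes, G is 3-colorable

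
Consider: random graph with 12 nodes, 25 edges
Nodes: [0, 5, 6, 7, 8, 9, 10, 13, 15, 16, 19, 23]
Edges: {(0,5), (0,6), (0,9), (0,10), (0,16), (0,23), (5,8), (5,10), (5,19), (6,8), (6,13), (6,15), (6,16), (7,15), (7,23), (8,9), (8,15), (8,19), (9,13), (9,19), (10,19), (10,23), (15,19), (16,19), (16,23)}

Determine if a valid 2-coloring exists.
No, G is not 2-colorable

The clique on vertices [0, 6, 16] has size 3 > 2, so it alone needs 3 colors.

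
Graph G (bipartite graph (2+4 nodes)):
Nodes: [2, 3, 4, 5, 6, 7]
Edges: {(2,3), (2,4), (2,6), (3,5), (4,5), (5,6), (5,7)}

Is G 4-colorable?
A valid 4-coloring: color 1: [2, 5]; color 2: [3, 4, 6, 7].
(χ(G) = 2 ≤ 4.)

Yes, G is 4-colorable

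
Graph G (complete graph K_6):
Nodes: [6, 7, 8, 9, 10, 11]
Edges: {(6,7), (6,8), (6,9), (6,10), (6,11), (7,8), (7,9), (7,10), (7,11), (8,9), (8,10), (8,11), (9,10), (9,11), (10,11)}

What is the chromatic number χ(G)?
χ(G) = 6

Clique number ω(G) = 6 (lower bound: χ ≥ ω).
The clique on [6, 7, 8, 9, 10, 11] has size 6, forcing χ ≥ 6, and the coloring below uses 6 colors, so χ(G) = 6.
A valid 6-coloring: color 1: [11]; color 2: [10]; color 3: [9]; color 4: [8]; color 5: [7]; color 6: [6].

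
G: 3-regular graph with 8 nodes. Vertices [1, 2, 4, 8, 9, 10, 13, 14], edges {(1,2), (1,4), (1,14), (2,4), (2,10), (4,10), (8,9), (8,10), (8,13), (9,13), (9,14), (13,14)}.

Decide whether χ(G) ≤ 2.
No, G is not 2-colorable

The clique on vertices [1, 2, 4] has size 3 > 2, so it alone needs 3 colors.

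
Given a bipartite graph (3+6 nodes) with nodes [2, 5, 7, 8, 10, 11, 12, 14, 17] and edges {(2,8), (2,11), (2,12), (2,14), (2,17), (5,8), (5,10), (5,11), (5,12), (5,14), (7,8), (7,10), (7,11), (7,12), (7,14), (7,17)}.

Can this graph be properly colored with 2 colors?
Yes, G is 2-colorable

A valid 2-coloring: color 1: [2, 5, 7]; color 2: [8, 10, 11, 12, 14, 17].
(χ(G) = 2 ≤ 2.)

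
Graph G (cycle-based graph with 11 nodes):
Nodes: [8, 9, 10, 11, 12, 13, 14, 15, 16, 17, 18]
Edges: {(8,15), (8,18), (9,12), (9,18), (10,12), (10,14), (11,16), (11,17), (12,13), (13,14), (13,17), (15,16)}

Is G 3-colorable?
A valid 3-coloring: color 1: [12, 14, 15, 17, 18]; color 2: [8, 9, 10, 13, 16]; color 3: [11].
(χ(G) = 3 ≤ 3.)

Yes, G is 3-colorable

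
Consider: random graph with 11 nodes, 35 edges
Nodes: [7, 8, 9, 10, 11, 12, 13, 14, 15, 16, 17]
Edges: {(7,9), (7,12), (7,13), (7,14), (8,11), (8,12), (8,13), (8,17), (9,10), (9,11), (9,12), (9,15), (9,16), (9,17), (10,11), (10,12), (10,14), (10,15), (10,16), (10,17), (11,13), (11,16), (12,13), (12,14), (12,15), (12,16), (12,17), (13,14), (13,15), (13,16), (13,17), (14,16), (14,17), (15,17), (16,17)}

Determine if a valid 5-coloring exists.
A valid 5-coloring: color 1: [11, 12]; color 2: [10, 13]; color 3: [7, 17]; color 4: [8, 15, 16]; color 5: [9, 14].
(χ(G) = 5 ≤ 5.)

Yes, G is 5-colorable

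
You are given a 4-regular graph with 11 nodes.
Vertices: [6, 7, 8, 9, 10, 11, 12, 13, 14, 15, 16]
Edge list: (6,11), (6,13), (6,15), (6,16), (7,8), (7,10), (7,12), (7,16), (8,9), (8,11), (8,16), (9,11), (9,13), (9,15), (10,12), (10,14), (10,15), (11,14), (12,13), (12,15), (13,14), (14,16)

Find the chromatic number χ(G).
Clique number ω(G) = 3 (lower bound: χ ≥ ω).
The clique on [7, 8, 16] has size 3, forcing χ ≥ 3, and the coloring below uses 3 colors, so χ(G) = 3.
A valid 3-coloring: color 1: [6, 8, 12, 14]; color 2: [9, 10, 16]; color 3: [7, 11, 13, 15].

χ(G) = 3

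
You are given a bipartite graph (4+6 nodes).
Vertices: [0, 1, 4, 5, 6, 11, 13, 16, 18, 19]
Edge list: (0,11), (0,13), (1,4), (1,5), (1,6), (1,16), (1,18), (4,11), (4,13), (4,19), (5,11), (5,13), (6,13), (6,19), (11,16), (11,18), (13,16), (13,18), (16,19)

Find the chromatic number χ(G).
Clique number ω(G) = 2 (lower bound: χ ≥ ω).
The graph is bipartite (no odd cycle), so 2 colors suffice: χ(G) = 2.
A valid 2-coloring: color 1: [1, 11, 13, 19]; color 2: [0, 4, 5, 6, 16, 18].

χ(G) = 2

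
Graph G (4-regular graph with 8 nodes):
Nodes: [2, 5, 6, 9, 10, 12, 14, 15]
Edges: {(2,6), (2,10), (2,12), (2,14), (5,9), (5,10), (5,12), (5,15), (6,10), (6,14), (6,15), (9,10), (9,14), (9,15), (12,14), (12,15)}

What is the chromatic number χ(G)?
χ(G) = 3

Clique number ω(G) = 3 (lower bound: χ ≥ ω).
The clique on [5, 9, 10] has size 3, forcing χ ≥ 3, and the coloring below uses 3 colors, so χ(G) = 3.
A valid 3-coloring: color 1: [6, 9, 12]; color 2: [2, 5]; color 3: [10, 14, 15].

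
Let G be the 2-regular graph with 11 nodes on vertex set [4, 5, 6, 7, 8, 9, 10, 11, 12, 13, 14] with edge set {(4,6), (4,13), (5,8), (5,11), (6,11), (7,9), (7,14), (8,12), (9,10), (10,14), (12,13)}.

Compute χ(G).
χ(G) = 3

Clique number ω(G) = 2 (lower bound: χ ≥ ω).
Odd cycle [11, 5, 8, 12, 13, 4, 6] needs 3 colors (χ ≥ 3).
The coloring below uses 3 colors, so χ(G) = 3.
A valid 3-coloring: color 1: [4, 5, 9, 12, 14]; color 2: [7, 8, 10, 11, 13]; color 3: [6].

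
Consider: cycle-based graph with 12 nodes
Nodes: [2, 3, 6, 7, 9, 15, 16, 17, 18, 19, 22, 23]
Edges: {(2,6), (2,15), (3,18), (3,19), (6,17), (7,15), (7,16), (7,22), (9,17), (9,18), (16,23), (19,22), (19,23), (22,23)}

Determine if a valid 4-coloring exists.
A valid 4-coloring: color 1: [2, 3, 7, 17, 23]; color 2: [6, 15, 16, 18, 22]; color 3: [9, 19].
(χ(G) = 3 ≤ 4.)

Yes, G is 4-colorable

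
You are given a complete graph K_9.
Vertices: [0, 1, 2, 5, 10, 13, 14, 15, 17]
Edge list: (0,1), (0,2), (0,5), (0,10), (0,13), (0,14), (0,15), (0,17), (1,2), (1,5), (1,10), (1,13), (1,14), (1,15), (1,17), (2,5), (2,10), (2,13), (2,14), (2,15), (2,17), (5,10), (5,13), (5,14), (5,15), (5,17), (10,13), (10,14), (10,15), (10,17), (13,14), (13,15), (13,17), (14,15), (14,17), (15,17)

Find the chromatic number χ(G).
Clique number ω(G) = 9 (lower bound: χ ≥ ω).
The clique on [0, 1, 2, 5, 10, 13, 14, 15, 17] has size 9, forcing χ ≥ 9, and the coloring below uses 9 colors, so χ(G) = 9.
A valid 9-coloring: color 1: [5]; color 2: [1]; color 3: [10]; color 4: [17]; color 5: [0]; color 6: [13]; color 7: [14]; color 8: [15]; color 9: [2].

χ(G) = 9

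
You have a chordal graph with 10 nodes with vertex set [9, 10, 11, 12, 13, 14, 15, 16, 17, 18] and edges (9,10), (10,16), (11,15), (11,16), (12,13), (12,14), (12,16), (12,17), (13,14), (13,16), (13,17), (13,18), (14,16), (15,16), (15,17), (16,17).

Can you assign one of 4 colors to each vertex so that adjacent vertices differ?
Yes, G is 4-colorable

A valid 4-coloring: color 1: [9, 16, 18]; color 2: [10, 13, 15]; color 3: [11, 12]; color 4: [14, 17].
(χ(G) = 4 ≤ 4.)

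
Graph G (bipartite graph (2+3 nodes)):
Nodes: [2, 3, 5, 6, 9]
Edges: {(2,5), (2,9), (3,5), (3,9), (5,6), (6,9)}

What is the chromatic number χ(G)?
χ(G) = 2

Clique number ω(G) = 2 (lower bound: χ ≥ ω).
The graph is bipartite (no odd cycle), so 2 colors suffice: χ(G) = 2.
A valid 2-coloring: color 1: [5, 9]; color 2: [2, 3, 6].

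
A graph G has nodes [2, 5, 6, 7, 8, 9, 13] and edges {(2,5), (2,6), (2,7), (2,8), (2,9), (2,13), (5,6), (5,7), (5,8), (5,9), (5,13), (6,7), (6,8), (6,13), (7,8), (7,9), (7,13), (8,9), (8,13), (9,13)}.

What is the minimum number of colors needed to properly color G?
χ(G) = 6

Clique number ω(G) = 6 (lower bound: χ ≥ ω).
The clique on [2, 5, 7, 8, 9, 13] has size 6, forcing χ ≥ 6, and the coloring below uses 6 colors, so χ(G) = 6.
A valid 6-coloring: color 1: [5]; color 2: [13]; color 3: [7]; color 4: [8]; color 5: [2]; color 6: [6, 9].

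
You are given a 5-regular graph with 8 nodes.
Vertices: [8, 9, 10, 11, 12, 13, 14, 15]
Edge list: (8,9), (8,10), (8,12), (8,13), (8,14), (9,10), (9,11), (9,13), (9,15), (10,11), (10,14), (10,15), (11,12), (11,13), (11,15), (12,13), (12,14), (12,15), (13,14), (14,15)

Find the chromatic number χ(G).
χ(G) = 4

Clique number ω(G) = 4 (lower bound: χ ≥ ω).
The clique on [8, 12, 13, 14] has size 4, forcing χ ≥ 4, and the coloring below uses 4 colors, so χ(G) = 4.
A valid 4-coloring: color 1: [13, 15]; color 2: [9, 14]; color 3: [10, 12]; color 4: [8, 11].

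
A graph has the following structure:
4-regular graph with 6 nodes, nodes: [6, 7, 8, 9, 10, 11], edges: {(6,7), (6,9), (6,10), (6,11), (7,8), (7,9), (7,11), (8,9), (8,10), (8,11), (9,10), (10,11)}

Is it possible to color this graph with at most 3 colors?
Yes, G is 3-colorable

A valid 3-coloring: color 1: [6, 8]; color 2: [7, 10]; color 3: [9, 11].
(χ(G) = 3 ≤ 3.)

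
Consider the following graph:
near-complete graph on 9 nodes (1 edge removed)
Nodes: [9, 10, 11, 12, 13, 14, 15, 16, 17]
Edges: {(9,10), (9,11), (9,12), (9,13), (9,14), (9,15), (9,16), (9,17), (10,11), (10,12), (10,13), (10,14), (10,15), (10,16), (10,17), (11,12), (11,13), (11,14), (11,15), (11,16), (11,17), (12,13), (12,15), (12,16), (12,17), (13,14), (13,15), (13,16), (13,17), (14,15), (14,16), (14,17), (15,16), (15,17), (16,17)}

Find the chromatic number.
Clique number ω(G) = 8 (lower bound: χ ≥ ω).
The clique on [9, 10, 11, 12, 13, 15, 16, 17] has size 8, forcing χ ≥ 8, and the coloring below uses 8 colors, so χ(G) = 8.
A valid 8-coloring: color 1: [13]; color 2: [17]; color 3: [15]; color 4: [9]; color 5: [16]; color 6: [10]; color 7: [11]; color 8: [12, 14].

χ(G) = 8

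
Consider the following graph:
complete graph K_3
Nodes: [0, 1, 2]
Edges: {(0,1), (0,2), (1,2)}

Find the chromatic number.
Clique number ω(G) = 3 (lower bound: χ ≥ ω).
The clique on [0, 1, 2] has size 3, forcing χ ≥ 3, and the coloring below uses 3 colors, so χ(G) = 3.
A valid 3-coloring: color 1: [2]; color 2: [0]; color 3: [1].

χ(G) = 3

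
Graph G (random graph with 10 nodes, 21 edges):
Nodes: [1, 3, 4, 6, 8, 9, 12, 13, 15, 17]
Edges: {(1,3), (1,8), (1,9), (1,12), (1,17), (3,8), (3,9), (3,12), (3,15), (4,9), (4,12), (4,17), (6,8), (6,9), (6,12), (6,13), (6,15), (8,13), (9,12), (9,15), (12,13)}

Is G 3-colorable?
The clique on vertices [1, 3, 9, 12] has size 4 > 3, so it alone needs 4 colors.

No, G is not 3-colorable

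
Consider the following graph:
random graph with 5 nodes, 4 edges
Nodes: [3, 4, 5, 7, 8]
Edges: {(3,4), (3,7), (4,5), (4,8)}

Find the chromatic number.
χ(G) = 2

Clique number ω(G) = 2 (lower bound: χ ≥ ω).
The graph is bipartite (no odd cycle), so 2 colors suffice: χ(G) = 2.
A valid 2-coloring: color 1: [4, 7]; color 2: [3, 5, 8].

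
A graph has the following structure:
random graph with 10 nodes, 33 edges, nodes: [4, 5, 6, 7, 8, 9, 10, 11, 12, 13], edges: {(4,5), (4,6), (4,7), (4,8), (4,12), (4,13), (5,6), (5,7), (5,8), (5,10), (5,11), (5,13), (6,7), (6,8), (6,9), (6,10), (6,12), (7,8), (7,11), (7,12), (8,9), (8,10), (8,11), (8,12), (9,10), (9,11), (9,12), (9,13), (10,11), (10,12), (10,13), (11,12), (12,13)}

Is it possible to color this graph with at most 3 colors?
The clique on vertices [8, 9, 10, 11, 12] has size 5 > 3, so it alone needs 5 colors.

No, G is not 3-colorable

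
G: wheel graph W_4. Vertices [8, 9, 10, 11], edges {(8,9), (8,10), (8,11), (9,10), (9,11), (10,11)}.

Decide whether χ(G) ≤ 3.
No, G is not 3-colorable

The clique on vertices [8, 9, 10, 11] has size 4 > 3, so it alone needs 4 colors.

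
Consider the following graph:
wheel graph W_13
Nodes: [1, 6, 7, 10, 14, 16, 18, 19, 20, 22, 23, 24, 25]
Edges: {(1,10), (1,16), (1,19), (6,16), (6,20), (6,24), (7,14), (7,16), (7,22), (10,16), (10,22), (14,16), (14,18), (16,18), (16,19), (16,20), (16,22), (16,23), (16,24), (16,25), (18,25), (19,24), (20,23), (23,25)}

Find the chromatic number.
Clique number ω(G) = 3 (lower bound: χ ≥ ω).
The clique on [1, 10, 16] has size 3, forcing χ ≥ 3, and the coloring below uses 3 colors, so χ(G) = 3.
A valid 3-coloring: color 1: [16]; color 2: [6, 7, 10, 18, 19, 23]; color 3: [1, 14, 20, 22, 24, 25].

χ(G) = 3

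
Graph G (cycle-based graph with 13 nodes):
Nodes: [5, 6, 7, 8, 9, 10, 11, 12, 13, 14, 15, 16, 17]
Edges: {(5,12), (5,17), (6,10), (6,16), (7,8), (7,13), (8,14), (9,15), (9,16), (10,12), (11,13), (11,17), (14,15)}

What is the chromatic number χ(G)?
Clique number ω(G) = 2 (lower bound: χ ≥ ω).
Odd cycle [17, 5, 12, 10, 6, 16, 9, 15, 14, 8, 7, 13, 11] needs 3 colors (χ ≥ 3).
The coloring below uses 3 colors, so χ(G) = 3.
A valid 3-coloring: color 1: [6, 9, 12, 13, 14, 17]; color 2: [5, 8, 10, 11, 15, 16]; color 3: [7].

χ(G) = 3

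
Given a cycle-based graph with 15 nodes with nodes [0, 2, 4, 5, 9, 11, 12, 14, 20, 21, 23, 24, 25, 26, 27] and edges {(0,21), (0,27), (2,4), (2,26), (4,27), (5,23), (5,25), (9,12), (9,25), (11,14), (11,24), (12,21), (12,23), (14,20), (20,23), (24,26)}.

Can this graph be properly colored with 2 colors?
Odd cycle [23, 12, 9, 25, 5] needs 3 colors (χ ≥ 3).
Hence χ(G) ≥ 3 > 2, so no proper 2-coloring exists.

No, G is not 2-colorable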